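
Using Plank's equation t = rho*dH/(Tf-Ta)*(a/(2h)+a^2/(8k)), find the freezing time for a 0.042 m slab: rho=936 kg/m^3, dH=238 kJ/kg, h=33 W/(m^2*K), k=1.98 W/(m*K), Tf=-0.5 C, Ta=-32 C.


dT = -0.5 - (-32) = 31.5 K
term1 = a/(2h) = 0.042/(2*33) = 0.0006363636364
term2 = a^2/(8k) = 0.042^2/(8*1.98) = 0.0001113636364
t = rho*dH*1000/dT * (term1 + term2)
t = 936*238*1000/31.5 * (0.0006363636364 + 0.0001113636364)
t = 5288 s

5288


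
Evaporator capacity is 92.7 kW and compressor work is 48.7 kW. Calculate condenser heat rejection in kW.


Q_cond = Q_evap + W
Q_cond = 92.7 + 48.7
Q_cond = 141.4 kW

141.4


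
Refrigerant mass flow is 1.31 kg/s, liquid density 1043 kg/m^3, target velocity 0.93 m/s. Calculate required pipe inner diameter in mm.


A = m_dot / (rho * v) = 1.31 / (1043 * 0.93) = 0.001350529387 m^2
d = sqrt(4*A/pi) * 1000
d = 41.5 mm

41.5


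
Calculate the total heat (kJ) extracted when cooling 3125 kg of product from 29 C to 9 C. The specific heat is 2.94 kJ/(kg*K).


dT = 29 - (9) = 20 K
Q = m * cp * dT = 3125 * 2.94 * 20
Q = 183750 kJ

183750


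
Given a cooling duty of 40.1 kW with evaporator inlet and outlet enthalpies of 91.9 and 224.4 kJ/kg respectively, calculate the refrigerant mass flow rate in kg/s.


dh = 224.4 - 91.9 = 132.5 kJ/kg
m_dot = Q / dh = 40.1 / 132.5 = 0.3026 kg/s

0.3026


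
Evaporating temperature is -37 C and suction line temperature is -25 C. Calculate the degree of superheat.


Superheat = T_suction - T_evap
Superheat = -25 - (-37)
Superheat = 12 K

12


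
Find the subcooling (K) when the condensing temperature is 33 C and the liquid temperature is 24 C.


Subcooling = T_cond - T_liquid
Subcooling = 33 - 24
Subcooling = 9 K

9


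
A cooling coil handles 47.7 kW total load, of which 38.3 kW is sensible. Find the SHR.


SHR = Q_sensible / Q_total
SHR = 38.3 / 47.7
SHR = 0.803

0.803


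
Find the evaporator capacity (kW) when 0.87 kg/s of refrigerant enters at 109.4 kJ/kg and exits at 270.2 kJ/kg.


dh = 270.2 - 109.4 = 160.8 kJ/kg
Q_evap = m_dot * dh = 0.87 * 160.8
Q_evap = 139.9 kW

139.9


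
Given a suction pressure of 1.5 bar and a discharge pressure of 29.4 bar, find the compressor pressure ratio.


PR = P_high / P_low
PR = 29.4 / 1.5
PR = 19.6

19.6


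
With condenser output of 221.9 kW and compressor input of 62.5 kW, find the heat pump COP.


COP_hp = Q_cond / W
COP_hp = 221.9 / 62.5
COP_hp = 3.55

3.55


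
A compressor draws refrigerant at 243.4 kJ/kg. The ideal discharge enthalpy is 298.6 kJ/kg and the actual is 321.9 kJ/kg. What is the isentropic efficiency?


dh_ideal = 298.6 - 243.4 = 55.2 kJ/kg
dh_actual = 321.9 - 243.4 = 78.5 kJ/kg
eta_s = dh_ideal / dh_actual = 55.2 / 78.5
eta_s = 0.7032

0.7032


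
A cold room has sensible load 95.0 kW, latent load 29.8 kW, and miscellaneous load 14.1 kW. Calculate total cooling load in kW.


Q_total = Q_s + Q_l + Q_misc
Q_total = 95.0 + 29.8 + 14.1
Q_total = 138.9 kW

138.9


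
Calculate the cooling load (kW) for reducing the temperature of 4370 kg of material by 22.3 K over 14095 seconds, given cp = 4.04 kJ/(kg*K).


Q = m * cp * dT / t
Q = 4370 * 4.04 * 22.3 / 14095
Q = 27.932 kW

27.932


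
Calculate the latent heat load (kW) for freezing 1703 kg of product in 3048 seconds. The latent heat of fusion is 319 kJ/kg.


Q_lat = m * h_fg / t
Q_lat = 1703 * 319 / 3048
Q_lat = 178.23 kW

178.23


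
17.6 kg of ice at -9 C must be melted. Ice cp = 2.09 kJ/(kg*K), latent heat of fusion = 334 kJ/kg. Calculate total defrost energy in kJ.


Sensible heat = cp * dT = 2.09 * 9 = 18.81 kJ/kg
Total per kg = 18.81 + 334 = 352.81 kJ/kg
Q = m * total = 17.6 * 352.81
Q = 6209.5 kJ

6209.5


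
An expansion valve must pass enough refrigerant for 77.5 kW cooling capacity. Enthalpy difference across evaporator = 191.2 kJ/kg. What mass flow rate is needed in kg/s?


m_dot = Q / dh
m_dot = 77.5 / 191.2
m_dot = 0.4053 kg/s

0.4053


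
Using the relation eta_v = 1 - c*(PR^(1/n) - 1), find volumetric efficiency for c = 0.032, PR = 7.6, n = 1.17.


PR^(1/n) = 7.6^(1/1.17) = 5.6602046
eta_v = 1 - 0.032 * (5.6602046 - 1)
eta_v = 0.8509

0.8509


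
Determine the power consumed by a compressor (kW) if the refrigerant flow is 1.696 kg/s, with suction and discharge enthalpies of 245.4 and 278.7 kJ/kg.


dh = 278.7 - 245.4 = 33.3 kJ/kg
W = m_dot * dh = 1.696 * 33.3 = 56.48 kW

56.48


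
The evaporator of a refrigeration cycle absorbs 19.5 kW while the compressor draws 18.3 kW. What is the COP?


COP = Q_evap / W
COP = 19.5 / 18.3
COP = 1.066

1.066


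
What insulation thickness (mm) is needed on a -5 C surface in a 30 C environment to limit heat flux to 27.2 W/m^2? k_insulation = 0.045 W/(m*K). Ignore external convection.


dT = 30 - (-5) = 35 K
thickness = k * dT / q_max * 1000
thickness = 0.045 * 35 / 27.2 * 1000
thickness = 57.9 mm

57.9


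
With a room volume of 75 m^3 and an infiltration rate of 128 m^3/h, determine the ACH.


ACH = flow / volume
ACH = 128 / 75
ACH = 1.707

1.707


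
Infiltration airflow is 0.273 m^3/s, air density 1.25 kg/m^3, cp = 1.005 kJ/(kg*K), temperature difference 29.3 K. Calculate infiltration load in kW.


Q = V_dot * rho * cp * dT
Q = 0.273 * 1.25 * 1.005 * 29.3
Q = 10.049 kW

10.049


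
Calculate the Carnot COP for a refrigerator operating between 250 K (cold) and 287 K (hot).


dT = 287 - 250 = 37 K
COP_carnot = T_cold / dT = 250 / 37
COP_carnot = 6.757

6.757


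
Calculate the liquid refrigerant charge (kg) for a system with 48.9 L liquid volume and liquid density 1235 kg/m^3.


Charge = V * rho / 1000
Charge = 48.9 * 1235 / 1000
Charge = 60.39 kg

60.39


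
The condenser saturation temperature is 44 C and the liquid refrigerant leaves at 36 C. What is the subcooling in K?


Subcooling = T_cond - T_liquid
Subcooling = 44 - 36
Subcooling = 8 K

8


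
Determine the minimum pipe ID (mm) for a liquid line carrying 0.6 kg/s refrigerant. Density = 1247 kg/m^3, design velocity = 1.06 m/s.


A = m_dot / (rho * v) = 0.6 / (1247 * 1.06) = 0.0004539195957 m^2
d = sqrt(4*A/pi) * 1000
d = 24.0 mm

24.0


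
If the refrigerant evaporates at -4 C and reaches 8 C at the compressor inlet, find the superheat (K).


Superheat = T_suction - T_evap
Superheat = 8 - (-4)
Superheat = 12 K

12


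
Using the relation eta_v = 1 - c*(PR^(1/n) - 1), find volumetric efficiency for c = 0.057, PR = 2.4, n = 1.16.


PR^(1/n) = 2.4^(1/1.16) = 2.12700403
eta_v = 1 - 0.057 * (2.12700403 - 1)
eta_v = 0.9358

0.9358


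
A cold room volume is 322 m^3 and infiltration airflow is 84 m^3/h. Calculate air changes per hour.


ACH = flow / volume
ACH = 84 / 322
ACH = 0.261

0.261


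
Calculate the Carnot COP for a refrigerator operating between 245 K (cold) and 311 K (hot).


dT = 311 - 245 = 66 K
COP_carnot = T_cold / dT = 245 / 66
COP_carnot = 3.712

3.712


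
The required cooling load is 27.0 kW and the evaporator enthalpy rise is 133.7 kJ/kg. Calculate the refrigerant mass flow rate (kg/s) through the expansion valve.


m_dot = Q / dh
m_dot = 27.0 / 133.7
m_dot = 0.2019 kg/s

0.2019


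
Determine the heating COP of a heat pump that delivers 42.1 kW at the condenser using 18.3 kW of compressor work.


COP_hp = Q_cond / W
COP_hp = 42.1 / 18.3
COP_hp = 2.301

2.301


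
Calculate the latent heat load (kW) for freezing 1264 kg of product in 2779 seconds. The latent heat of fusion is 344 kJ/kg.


Q_lat = m * h_fg / t
Q_lat = 1264 * 344 / 2779
Q_lat = 156.46 kW

156.46


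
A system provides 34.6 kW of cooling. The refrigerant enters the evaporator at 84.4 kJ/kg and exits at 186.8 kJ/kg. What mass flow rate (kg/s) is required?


dh = 186.8 - 84.4 = 102.4 kJ/kg
m_dot = Q / dh = 34.6 / 102.4 = 0.3379 kg/s

0.3379


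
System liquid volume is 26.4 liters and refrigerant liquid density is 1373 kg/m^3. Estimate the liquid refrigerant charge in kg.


Charge = V * rho / 1000
Charge = 26.4 * 1373 / 1000
Charge = 36.25 kg

36.25


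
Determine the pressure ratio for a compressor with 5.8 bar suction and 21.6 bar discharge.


PR = P_high / P_low
PR = 21.6 / 5.8
PR = 3.724

3.724


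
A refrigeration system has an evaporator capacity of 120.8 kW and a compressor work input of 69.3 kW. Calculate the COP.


COP = Q_evap / W
COP = 120.8 / 69.3
COP = 1.743

1.743


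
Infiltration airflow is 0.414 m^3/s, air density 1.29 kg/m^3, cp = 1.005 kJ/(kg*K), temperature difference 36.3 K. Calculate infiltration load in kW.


Q = V_dot * rho * cp * dT
Q = 0.414 * 1.29 * 1.005 * 36.3
Q = 19.483 kW

19.483


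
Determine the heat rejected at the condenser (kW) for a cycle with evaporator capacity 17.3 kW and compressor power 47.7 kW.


Q_cond = Q_evap + W
Q_cond = 17.3 + 47.7
Q_cond = 65.0 kW

65.0


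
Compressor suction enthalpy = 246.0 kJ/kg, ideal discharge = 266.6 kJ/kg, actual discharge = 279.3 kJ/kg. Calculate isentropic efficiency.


dh_ideal = 266.6 - 246.0 = 20.6 kJ/kg
dh_actual = 279.3 - 246.0 = 33.3 kJ/kg
eta_s = dh_ideal / dh_actual = 20.6 / 33.3
eta_s = 0.6186

0.6186


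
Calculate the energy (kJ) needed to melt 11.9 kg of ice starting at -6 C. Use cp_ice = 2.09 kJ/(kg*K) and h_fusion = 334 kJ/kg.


Sensible heat = cp * dT = 2.09 * 6 = 12.54 kJ/kg
Total per kg = 12.54 + 334 = 346.54 kJ/kg
Q = m * total = 11.9 * 346.54
Q = 4123.8 kJ

4123.8


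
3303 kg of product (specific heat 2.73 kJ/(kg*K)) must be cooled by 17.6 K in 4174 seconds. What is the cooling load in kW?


Q = m * cp * dT / t
Q = 3303 * 2.73 * 17.6 / 4174
Q = 38.022 kW

38.022


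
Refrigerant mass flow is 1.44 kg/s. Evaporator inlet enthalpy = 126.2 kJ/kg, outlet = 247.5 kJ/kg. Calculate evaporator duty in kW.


dh = 247.5 - 126.2 = 121.3 kJ/kg
Q_evap = m_dot * dh = 1.44 * 121.3
Q_evap = 174.67 kW

174.67


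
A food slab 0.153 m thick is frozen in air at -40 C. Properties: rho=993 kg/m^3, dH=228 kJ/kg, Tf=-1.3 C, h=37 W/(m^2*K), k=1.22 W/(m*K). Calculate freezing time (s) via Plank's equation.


dT = -1.3 - (-40) = 38.7 K
term1 = a/(2h) = 0.153/(2*37) = 0.002067567568
term2 = a^2/(8k) = 0.153^2/(8*1.22) = 0.002398463115
t = rho*dH*1000/dT * (term1 + term2)
t = 993*228*1000/38.7 * (0.002067567568 + 0.002398463115)
t = 26127 s

26127


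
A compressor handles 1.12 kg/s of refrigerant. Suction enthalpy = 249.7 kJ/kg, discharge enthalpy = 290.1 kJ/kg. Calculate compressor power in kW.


dh = 290.1 - 249.7 = 40.4 kJ/kg
W = m_dot * dh = 1.12 * 40.4 = 45.25 kW

45.25


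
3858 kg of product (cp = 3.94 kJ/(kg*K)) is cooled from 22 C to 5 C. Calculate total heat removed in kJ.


dT = 22 - (5) = 17 K
Q = m * cp * dT = 3858 * 3.94 * 17
Q = 258409 kJ

258409


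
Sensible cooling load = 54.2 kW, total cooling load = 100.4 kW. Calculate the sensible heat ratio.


SHR = Q_sensible / Q_total
SHR = 54.2 / 100.4
SHR = 0.54

0.54


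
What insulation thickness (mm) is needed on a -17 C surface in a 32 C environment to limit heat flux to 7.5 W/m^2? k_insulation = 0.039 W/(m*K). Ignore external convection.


dT = 32 - (-17) = 49 K
thickness = k * dT / q_max * 1000
thickness = 0.039 * 49 / 7.5 * 1000
thickness = 254.8 mm

254.8


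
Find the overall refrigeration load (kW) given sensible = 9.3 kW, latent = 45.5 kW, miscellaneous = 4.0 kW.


Q_total = Q_s + Q_l + Q_misc
Q_total = 9.3 + 45.5 + 4.0
Q_total = 58.8 kW

58.8


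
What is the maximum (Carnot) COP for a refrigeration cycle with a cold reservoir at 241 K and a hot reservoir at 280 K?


dT = 280 - 241 = 39 K
COP_carnot = T_cold / dT = 241 / 39
COP_carnot = 6.179

6.179


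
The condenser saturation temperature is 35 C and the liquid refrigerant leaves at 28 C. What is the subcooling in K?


Subcooling = T_cond - T_liquid
Subcooling = 35 - 28
Subcooling = 7 K

7


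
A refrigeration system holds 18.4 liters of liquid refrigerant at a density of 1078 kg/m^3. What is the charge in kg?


Charge = V * rho / 1000
Charge = 18.4 * 1078 / 1000
Charge = 19.84 kg

19.84


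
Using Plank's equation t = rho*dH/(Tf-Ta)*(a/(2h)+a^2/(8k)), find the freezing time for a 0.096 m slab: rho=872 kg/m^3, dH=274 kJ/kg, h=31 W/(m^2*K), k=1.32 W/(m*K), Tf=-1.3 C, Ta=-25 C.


dT = -1.3 - (-25) = 23.7 K
term1 = a/(2h) = 0.096/(2*31) = 0.001548387097
term2 = a^2/(8k) = 0.096^2/(8*1.32) = 0.0008727272727
t = rho*dH*1000/dT * (term1 + term2)
t = 872*274*1000/23.7 * (0.001548387097 + 0.0008727272727)
t = 24408 s

24408


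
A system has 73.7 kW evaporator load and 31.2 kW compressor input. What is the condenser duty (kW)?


Q_cond = Q_evap + W
Q_cond = 73.7 + 31.2
Q_cond = 104.9 kW

104.9


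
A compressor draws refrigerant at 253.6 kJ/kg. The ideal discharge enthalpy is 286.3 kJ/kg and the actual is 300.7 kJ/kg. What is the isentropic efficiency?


dh_ideal = 286.3 - 253.6 = 32.7 kJ/kg
dh_actual = 300.7 - 253.6 = 47.1 kJ/kg
eta_s = dh_ideal / dh_actual = 32.7 / 47.1
eta_s = 0.6943

0.6943


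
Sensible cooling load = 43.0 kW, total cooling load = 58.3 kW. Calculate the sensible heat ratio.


SHR = Q_sensible / Q_total
SHR = 43.0 / 58.3
SHR = 0.738

0.738


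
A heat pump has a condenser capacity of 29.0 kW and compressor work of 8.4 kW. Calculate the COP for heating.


COP_hp = Q_cond / W
COP_hp = 29.0 / 8.4
COP_hp = 3.452

3.452


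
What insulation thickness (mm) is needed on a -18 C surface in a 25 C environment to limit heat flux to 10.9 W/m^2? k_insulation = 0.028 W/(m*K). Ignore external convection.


dT = 25 - (-18) = 43 K
thickness = k * dT / q_max * 1000
thickness = 0.028 * 43 / 10.9 * 1000
thickness = 110.5 mm

110.5


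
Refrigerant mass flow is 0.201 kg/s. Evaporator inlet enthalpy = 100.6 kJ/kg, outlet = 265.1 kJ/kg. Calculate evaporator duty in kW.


dh = 265.1 - 100.6 = 164.5 kJ/kg
Q_evap = m_dot * dh = 0.201 * 164.5
Q_evap = 33.06 kW

33.06


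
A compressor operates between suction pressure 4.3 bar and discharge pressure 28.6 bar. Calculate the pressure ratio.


PR = P_high / P_low
PR = 28.6 / 4.3
PR = 6.651

6.651


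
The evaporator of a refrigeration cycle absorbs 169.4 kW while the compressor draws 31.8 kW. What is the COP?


COP = Q_evap / W
COP = 169.4 / 31.8
COP = 5.327

5.327


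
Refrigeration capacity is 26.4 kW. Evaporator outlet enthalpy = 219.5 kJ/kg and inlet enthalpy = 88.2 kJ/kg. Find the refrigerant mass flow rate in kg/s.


dh = 219.5 - 88.2 = 131.3 kJ/kg
m_dot = Q / dh = 26.4 / 131.3 = 0.2011 kg/s

0.2011


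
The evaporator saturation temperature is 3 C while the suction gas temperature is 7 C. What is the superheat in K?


Superheat = T_suction - T_evap
Superheat = 7 - (3)
Superheat = 4 K

4


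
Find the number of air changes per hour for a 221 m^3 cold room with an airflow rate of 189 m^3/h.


ACH = flow / volume
ACH = 189 / 221
ACH = 0.855

0.855


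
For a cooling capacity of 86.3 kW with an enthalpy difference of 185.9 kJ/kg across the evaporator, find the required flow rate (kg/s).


m_dot = Q / dh
m_dot = 86.3 / 185.9
m_dot = 0.4642 kg/s

0.4642


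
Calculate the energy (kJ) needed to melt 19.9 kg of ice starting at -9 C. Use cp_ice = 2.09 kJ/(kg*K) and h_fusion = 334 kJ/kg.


Sensible heat = cp * dT = 2.09 * 9 = 18.81 kJ/kg
Total per kg = 18.81 + 334 = 352.81 kJ/kg
Q = m * total = 19.9 * 352.81
Q = 7020.9 kJ

7020.9


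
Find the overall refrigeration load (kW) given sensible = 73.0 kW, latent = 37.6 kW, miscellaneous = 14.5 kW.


Q_total = Q_s + Q_l + Q_misc
Q_total = 73.0 + 37.6 + 14.5
Q_total = 125.1 kW

125.1


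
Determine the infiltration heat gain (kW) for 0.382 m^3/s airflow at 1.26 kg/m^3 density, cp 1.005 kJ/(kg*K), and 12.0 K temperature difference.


Q = V_dot * rho * cp * dT
Q = 0.382 * 1.26 * 1.005 * 12.0
Q = 5.805 kW

5.805


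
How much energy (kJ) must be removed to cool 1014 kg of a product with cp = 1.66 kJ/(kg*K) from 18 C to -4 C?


dT = 18 - (-4) = 22 K
Q = m * cp * dT = 1014 * 1.66 * 22
Q = 37031 kJ

37031


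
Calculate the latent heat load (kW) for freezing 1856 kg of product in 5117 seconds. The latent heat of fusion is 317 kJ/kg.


Q_lat = m * h_fg / t
Q_lat = 1856 * 317 / 5117
Q_lat = 114.98 kW

114.98


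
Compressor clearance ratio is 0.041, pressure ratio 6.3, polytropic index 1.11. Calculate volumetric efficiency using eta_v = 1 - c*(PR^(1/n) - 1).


PR^(1/n) = 6.3^(1/1.11) = 5.24960493
eta_v = 1 - 0.041 * (5.24960493 - 1)
eta_v = 0.8258

0.8258


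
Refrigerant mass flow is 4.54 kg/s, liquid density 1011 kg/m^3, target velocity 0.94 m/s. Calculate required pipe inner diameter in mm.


A = m_dot / (rho * v) = 4.54 / (1011 * 0.94) = 0.00477723762 m^2
d = sqrt(4*A/pi) * 1000
d = 78.0 mm

78.0


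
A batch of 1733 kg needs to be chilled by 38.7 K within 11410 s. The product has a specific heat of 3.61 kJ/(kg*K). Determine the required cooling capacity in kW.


Q = m * cp * dT / t
Q = 1733 * 3.61 * 38.7 / 11410
Q = 21.219 kW

21.219


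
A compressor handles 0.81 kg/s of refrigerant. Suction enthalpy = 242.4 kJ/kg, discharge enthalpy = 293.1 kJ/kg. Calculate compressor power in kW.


dh = 293.1 - 242.4 = 50.7 kJ/kg
W = m_dot * dh = 0.81 * 50.7 = 41.07 kW

41.07


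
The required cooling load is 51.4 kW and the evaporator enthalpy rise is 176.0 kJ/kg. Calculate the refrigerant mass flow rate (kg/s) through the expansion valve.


m_dot = Q / dh
m_dot = 51.4 / 176.0
m_dot = 0.292 kg/s

0.292


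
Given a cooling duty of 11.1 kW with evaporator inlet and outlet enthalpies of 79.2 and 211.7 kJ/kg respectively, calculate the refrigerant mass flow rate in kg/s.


dh = 211.7 - 79.2 = 132.5 kJ/kg
m_dot = Q / dh = 11.1 / 132.5 = 0.0838 kg/s

0.0838


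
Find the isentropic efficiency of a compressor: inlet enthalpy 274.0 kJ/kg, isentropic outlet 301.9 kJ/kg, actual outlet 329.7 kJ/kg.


dh_ideal = 301.9 - 274.0 = 27.9 kJ/kg
dh_actual = 329.7 - 274.0 = 55.7 kJ/kg
eta_s = dh_ideal / dh_actual = 27.9 / 55.7
eta_s = 0.5009

0.5009


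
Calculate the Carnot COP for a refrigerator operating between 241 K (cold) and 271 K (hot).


dT = 271 - 241 = 30 K
COP_carnot = T_cold / dT = 241 / 30
COP_carnot = 8.033

8.033


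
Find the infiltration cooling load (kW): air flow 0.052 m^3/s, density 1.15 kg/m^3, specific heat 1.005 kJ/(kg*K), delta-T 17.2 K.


Q = V_dot * rho * cp * dT
Q = 0.052 * 1.15 * 1.005 * 17.2
Q = 1.034 kW

1.034


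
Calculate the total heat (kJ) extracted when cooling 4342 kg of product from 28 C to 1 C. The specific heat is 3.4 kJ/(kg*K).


dT = 28 - (1) = 27 K
Q = m * cp * dT = 4342 * 3.4 * 27
Q = 398596 kJ

398596


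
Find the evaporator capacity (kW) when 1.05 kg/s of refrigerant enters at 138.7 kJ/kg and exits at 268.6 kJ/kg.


dh = 268.6 - 138.7 = 129.9 kJ/kg
Q_evap = m_dot * dh = 1.05 * 129.9
Q_evap = 136.4 kW

136.4


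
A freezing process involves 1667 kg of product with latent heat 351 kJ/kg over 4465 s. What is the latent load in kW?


Q_lat = m * h_fg / t
Q_lat = 1667 * 351 / 4465
Q_lat = 131.05 kW

131.05


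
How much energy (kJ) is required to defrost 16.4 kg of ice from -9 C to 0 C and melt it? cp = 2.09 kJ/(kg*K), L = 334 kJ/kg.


Sensible heat = cp * dT = 2.09 * 9 = 18.81 kJ/kg
Total per kg = 18.81 + 334 = 352.81 kJ/kg
Q = m * total = 16.4 * 352.81
Q = 5786.1 kJ

5786.1


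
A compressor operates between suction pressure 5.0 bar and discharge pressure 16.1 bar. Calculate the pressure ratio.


PR = P_high / P_low
PR = 16.1 / 5.0
PR = 3.22

3.22


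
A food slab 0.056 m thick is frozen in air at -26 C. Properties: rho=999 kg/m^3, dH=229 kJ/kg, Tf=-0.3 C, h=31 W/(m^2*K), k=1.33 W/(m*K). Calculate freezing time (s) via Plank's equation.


dT = -0.3 - (-26) = 25.7 K
term1 = a/(2h) = 0.056/(2*31) = 0.0009032258065
term2 = a^2/(8k) = 0.056^2/(8*1.33) = 0.0002947368421
t = rho*dH*1000/dT * (term1 + term2)
t = 999*229*1000/25.7 * (0.0009032258065 + 0.0002947368421)
t = 10664 s

10664


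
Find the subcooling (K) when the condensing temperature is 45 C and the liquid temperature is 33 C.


Subcooling = T_cond - T_liquid
Subcooling = 45 - 33
Subcooling = 12 K

12


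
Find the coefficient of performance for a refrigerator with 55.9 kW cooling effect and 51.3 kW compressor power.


COP = Q_evap / W
COP = 55.9 / 51.3
COP = 1.09

1.09


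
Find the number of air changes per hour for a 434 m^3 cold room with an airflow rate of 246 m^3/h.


ACH = flow / volume
ACH = 246 / 434
ACH = 0.567

0.567


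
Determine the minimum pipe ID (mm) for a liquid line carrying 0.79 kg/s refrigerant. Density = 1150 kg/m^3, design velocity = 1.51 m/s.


A = m_dot / (rho * v) = 0.79 / (1150 * 1.51) = 0.0004549380939 m^2
d = sqrt(4*A/pi) * 1000
d = 24.1 mm

24.1


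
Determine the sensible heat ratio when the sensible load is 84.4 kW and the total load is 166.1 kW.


SHR = Q_sensible / Q_total
SHR = 84.4 / 166.1
SHR = 0.508

0.508


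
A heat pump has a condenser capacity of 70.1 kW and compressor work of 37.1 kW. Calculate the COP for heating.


COP_hp = Q_cond / W
COP_hp = 70.1 / 37.1
COP_hp = 1.889

1.889


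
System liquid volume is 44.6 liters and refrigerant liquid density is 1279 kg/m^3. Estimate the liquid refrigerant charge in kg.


Charge = V * rho / 1000
Charge = 44.6 * 1279 / 1000
Charge = 57.04 kg

57.04


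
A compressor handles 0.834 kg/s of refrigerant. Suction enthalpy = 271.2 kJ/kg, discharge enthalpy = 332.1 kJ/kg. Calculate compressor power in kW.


dh = 332.1 - 271.2 = 60.9 kJ/kg
W = m_dot * dh = 0.834 * 60.9 = 50.79 kW

50.79


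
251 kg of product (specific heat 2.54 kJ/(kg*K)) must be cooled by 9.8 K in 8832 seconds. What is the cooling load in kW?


Q = m * cp * dT / t
Q = 251 * 2.54 * 9.8 / 8832
Q = 0.707 kW

0.707


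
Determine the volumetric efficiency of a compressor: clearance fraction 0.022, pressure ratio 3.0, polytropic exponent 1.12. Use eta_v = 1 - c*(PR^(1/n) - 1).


PR^(1/n) = 3.0^(1/1.12) = 2.66686554
eta_v = 1 - 0.022 * (2.66686554 - 1)
eta_v = 0.9633

0.9633


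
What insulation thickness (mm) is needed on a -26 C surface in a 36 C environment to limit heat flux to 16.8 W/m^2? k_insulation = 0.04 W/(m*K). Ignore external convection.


dT = 36 - (-26) = 62 K
thickness = k * dT / q_max * 1000
thickness = 0.04 * 62 / 16.8 * 1000
thickness = 147.6 mm

147.6


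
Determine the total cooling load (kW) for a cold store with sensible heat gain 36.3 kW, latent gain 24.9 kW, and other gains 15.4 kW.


Q_total = Q_s + Q_l + Q_misc
Q_total = 36.3 + 24.9 + 15.4
Q_total = 76.6 kW

76.6


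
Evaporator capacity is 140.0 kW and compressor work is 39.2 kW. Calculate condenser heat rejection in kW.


Q_cond = Q_evap + W
Q_cond = 140.0 + 39.2
Q_cond = 179.2 kW

179.2


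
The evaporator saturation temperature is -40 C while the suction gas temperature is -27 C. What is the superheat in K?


Superheat = T_suction - T_evap
Superheat = -27 - (-40)
Superheat = 13 K

13


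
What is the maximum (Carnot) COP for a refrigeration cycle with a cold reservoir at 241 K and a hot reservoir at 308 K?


dT = 308 - 241 = 67 K
COP_carnot = T_cold / dT = 241 / 67
COP_carnot = 3.597

3.597


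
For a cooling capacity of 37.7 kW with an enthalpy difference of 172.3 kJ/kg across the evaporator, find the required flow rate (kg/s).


m_dot = Q / dh
m_dot = 37.7 / 172.3
m_dot = 0.2188 kg/s

0.2188


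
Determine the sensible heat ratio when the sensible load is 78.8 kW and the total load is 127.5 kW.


SHR = Q_sensible / Q_total
SHR = 78.8 / 127.5
SHR = 0.618

0.618


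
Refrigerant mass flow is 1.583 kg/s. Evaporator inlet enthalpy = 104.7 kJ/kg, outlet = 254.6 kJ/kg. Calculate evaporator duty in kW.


dh = 254.6 - 104.7 = 149.9 kJ/kg
Q_evap = m_dot * dh = 1.583 * 149.9
Q_evap = 237.29 kW

237.29


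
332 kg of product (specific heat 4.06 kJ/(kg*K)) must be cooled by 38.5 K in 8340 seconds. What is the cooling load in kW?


Q = m * cp * dT / t
Q = 332 * 4.06 * 38.5 / 8340
Q = 6.222 kW

6.222


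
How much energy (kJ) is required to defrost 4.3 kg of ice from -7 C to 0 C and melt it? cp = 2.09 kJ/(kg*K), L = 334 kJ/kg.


Sensible heat = cp * dT = 2.09 * 7 = 14.63 kJ/kg
Total per kg = 14.63 + 334 = 348.63 kJ/kg
Q = m * total = 4.3 * 348.63
Q = 1499.1 kJ

1499.1


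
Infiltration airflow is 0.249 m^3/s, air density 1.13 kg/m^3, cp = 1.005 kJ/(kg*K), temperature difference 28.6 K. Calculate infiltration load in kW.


Q = V_dot * rho * cp * dT
Q = 0.249 * 1.13 * 1.005 * 28.6
Q = 8.087 kW

8.087


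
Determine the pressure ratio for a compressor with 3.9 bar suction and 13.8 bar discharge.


PR = P_high / P_low
PR = 13.8 / 3.9
PR = 3.538

3.538


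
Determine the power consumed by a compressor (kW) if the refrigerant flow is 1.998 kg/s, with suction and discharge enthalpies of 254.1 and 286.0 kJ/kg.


dh = 286.0 - 254.1 = 31.9 kJ/kg
W = m_dot * dh = 1.998 * 31.9 = 63.74 kW

63.74


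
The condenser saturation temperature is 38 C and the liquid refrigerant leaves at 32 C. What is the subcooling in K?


Subcooling = T_cond - T_liquid
Subcooling = 38 - 32
Subcooling = 6 K

6


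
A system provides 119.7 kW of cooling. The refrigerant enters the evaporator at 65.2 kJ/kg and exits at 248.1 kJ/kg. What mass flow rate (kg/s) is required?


dh = 248.1 - 65.2 = 182.9 kJ/kg
m_dot = Q / dh = 119.7 / 182.9 = 0.6545 kg/s

0.6545


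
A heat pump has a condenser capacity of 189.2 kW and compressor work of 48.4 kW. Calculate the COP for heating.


COP_hp = Q_cond / W
COP_hp = 189.2 / 48.4
COP_hp = 3.909

3.909


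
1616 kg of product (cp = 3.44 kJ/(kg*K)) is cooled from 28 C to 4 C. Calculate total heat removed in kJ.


dT = 28 - (4) = 24 K
Q = m * cp * dT = 1616 * 3.44 * 24
Q = 133417 kJ

133417


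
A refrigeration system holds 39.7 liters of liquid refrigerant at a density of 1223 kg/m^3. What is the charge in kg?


Charge = V * rho / 1000
Charge = 39.7 * 1223 / 1000
Charge = 48.55 kg

48.55


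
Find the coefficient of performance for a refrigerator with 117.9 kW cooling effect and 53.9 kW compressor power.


COP = Q_evap / W
COP = 117.9 / 53.9
COP = 2.187

2.187


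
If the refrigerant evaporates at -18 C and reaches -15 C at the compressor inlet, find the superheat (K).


Superheat = T_suction - T_evap
Superheat = -15 - (-18)
Superheat = 3 K

3


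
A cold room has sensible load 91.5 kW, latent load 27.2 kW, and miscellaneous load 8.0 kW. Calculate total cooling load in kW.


Q_total = Q_s + Q_l + Q_misc
Q_total = 91.5 + 27.2 + 8.0
Q_total = 126.7 kW

126.7


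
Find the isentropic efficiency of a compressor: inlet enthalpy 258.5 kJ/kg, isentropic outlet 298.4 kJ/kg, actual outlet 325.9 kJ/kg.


dh_ideal = 298.4 - 258.5 = 39.9 kJ/kg
dh_actual = 325.9 - 258.5 = 67.4 kJ/kg
eta_s = dh_ideal / dh_actual = 39.9 / 67.4
eta_s = 0.592

0.592


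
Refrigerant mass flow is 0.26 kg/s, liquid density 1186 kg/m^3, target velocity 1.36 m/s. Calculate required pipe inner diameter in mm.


A = m_dot / (rho * v) = 0.26 / (1186 * 1.36) = 0.000161194326 m^2
d = sqrt(4*A/pi) * 1000
d = 14.3 mm

14.3


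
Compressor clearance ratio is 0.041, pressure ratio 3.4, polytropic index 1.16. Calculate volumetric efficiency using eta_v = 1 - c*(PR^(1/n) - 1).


PR^(1/n) = 3.4^(1/1.16) = 2.87191433
eta_v = 1 - 0.041 * (2.87191433 - 1)
eta_v = 0.9233

0.9233


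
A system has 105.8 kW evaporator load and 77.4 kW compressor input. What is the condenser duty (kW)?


Q_cond = Q_evap + W
Q_cond = 105.8 + 77.4
Q_cond = 183.2 kW

183.2


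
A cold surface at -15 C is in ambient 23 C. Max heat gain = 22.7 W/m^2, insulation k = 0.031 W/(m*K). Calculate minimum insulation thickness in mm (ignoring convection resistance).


dT = 23 - (-15) = 38 K
thickness = k * dT / q_max * 1000
thickness = 0.031 * 38 / 22.7 * 1000
thickness = 51.9 mm

51.9


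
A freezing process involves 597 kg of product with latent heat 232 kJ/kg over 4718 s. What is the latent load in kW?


Q_lat = m * h_fg / t
Q_lat = 597 * 232 / 4718
Q_lat = 29.36 kW

29.36


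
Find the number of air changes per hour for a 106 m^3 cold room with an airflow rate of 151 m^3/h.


ACH = flow / volume
ACH = 151 / 106
ACH = 1.425

1.425


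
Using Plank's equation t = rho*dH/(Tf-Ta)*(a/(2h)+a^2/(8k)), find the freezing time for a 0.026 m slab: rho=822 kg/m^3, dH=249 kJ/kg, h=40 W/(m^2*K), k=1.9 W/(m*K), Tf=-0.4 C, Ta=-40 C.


dT = -0.4 - (-40) = 39.6 K
term1 = a/(2h) = 0.026/(2*40) = 0.000325
term2 = a^2/(8k) = 0.026^2/(8*1.9) = 0.00004447368421
t = rho*dH*1000/dT * (term1 + term2)
t = 822*249*1000/39.6 * (0.000325 + 0.00004447368421)
t = 1910 s

1910


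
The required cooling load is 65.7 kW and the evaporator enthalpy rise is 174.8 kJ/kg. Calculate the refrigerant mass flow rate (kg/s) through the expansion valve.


m_dot = Q / dh
m_dot = 65.7 / 174.8
m_dot = 0.3759 kg/s

0.3759


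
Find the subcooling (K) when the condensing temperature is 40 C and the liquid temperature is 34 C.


Subcooling = T_cond - T_liquid
Subcooling = 40 - 34
Subcooling = 6 K

6


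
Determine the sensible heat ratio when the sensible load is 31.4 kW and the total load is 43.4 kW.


SHR = Q_sensible / Q_total
SHR = 31.4 / 43.4
SHR = 0.724

0.724


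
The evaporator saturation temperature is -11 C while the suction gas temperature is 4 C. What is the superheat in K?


Superheat = T_suction - T_evap
Superheat = 4 - (-11)
Superheat = 15 K

15


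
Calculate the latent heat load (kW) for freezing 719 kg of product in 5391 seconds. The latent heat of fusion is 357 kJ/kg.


Q_lat = m * h_fg / t
Q_lat = 719 * 357 / 5391
Q_lat = 47.61 kW

47.61


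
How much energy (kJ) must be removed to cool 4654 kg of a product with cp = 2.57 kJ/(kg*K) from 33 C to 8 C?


dT = 33 - (8) = 25 K
Q = m * cp * dT = 4654 * 2.57 * 25
Q = 299020 kJ

299020


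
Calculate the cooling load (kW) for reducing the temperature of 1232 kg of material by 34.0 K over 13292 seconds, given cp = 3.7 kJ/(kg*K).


Q = m * cp * dT / t
Q = 1232 * 3.7 * 34.0 / 13292
Q = 11.66 kW

11.66


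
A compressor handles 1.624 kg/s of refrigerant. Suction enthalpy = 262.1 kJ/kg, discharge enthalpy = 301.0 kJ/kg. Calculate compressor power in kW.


dh = 301.0 - 262.1 = 38.9 kJ/kg
W = m_dot * dh = 1.624 * 38.9 = 63.17 kW

63.17


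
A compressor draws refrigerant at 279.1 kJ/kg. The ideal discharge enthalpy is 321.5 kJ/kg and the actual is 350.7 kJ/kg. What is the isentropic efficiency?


dh_ideal = 321.5 - 279.1 = 42.4 kJ/kg
dh_actual = 350.7 - 279.1 = 71.6 kJ/kg
eta_s = dh_ideal / dh_actual = 42.4 / 71.6
eta_s = 0.5922

0.5922


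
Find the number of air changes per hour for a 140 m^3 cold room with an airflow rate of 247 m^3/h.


ACH = flow / volume
ACH = 247 / 140
ACH = 1.764

1.764


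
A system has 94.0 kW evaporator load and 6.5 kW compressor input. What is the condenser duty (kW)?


Q_cond = Q_evap + W
Q_cond = 94.0 + 6.5
Q_cond = 100.5 kW

100.5


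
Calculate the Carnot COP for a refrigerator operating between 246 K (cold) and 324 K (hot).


dT = 324 - 246 = 78 K
COP_carnot = T_cold / dT = 246 / 78
COP_carnot = 3.154

3.154


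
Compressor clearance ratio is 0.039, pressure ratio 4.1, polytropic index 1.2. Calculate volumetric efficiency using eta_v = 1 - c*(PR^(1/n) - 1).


PR^(1/n) = 4.1^(1/1.2) = 3.24080734
eta_v = 1 - 0.039 * (3.24080734 - 1)
eta_v = 0.9126

0.9126


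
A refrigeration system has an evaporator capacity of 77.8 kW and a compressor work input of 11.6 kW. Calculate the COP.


COP = Q_evap / W
COP = 77.8 / 11.6
COP = 6.707

6.707


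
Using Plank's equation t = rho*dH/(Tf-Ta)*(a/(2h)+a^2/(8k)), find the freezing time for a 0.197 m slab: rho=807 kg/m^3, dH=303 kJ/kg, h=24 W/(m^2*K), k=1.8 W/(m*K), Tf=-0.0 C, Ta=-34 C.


dT = -0.0 - (-34) = 34.0 K
term1 = a/(2h) = 0.197/(2*24) = 0.004104166667
term2 = a^2/(8k) = 0.197^2/(8*1.8) = 0.002695069444
t = rho*dH*1000/dT * (term1 + term2)
t = 807*303*1000/34.0 * (0.004104166667 + 0.002695069444)
t = 48899 s

48899


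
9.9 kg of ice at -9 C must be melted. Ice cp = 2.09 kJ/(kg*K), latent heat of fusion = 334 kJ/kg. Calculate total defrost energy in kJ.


Sensible heat = cp * dT = 2.09 * 9 = 18.81 kJ/kg
Total per kg = 18.81 + 334 = 352.81 kJ/kg
Q = m * total = 9.9 * 352.81
Q = 3492.8 kJ

3492.8


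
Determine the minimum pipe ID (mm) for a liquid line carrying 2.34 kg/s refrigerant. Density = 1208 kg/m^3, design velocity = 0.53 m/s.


A = m_dot / (rho * v) = 2.34 / (1208 * 0.53) = 0.00365487942 m^2
d = sqrt(4*A/pi) * 1000
d = 68.2 mm

68.2


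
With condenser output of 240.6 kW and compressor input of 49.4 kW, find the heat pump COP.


COP_hp = Q_cond / W
COP_hp = 240.6 / 49.4
COP_hp = 4.87

4.87


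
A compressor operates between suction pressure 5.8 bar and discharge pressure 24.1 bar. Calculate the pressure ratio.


PR = P_high / P_low
PR = 24.1 / 5.8
PR = 4.155

4.155


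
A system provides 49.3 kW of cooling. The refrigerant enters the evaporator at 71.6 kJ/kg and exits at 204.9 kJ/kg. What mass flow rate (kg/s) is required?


dh = 204.9 - 71.6 = 133.3 kJ/kg
m_dot = Q / dh = 49.3 / 133.3 = 0.3698 kg/s

0.3698


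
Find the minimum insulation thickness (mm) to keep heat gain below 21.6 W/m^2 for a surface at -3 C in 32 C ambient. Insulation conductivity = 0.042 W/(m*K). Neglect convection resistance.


dT = 32 - (-3) = 35 K
thickness = k * dT / q_max * 1000
thickness = 0.042 * 35 / 21.6 * 1000
thickness = 68.1 mm

68.1


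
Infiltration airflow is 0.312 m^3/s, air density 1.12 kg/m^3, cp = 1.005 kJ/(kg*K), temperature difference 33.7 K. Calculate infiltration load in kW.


Q = V_dot * rho * cp * dT
Q = 0.312 * 1.12 * 1.005 * 33.7
Q = 11.835 kW

11.835


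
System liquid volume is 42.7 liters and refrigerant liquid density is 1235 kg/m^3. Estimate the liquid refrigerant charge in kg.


Charge = V * rho / 1000
Charge = 42.7 * 1235 / 1000
Charge = 52.73 kg

52.73


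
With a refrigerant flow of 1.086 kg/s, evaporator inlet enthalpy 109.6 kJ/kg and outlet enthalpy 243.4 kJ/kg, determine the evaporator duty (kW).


dh = 243.4 - 109.6 = 133.8 kJ/kg
Q_evap = m_dot * dh = 1.086 * 133.8
Q_evap = 145.31 kW

145.31


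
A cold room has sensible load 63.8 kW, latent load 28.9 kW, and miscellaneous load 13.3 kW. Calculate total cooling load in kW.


Q_total = Q_s + Q_l + Q_misc
Q_total = 63.8 + 28.9 + 13.3
Q_total = 106.0 kW

106.0


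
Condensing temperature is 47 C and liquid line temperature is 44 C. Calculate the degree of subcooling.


Subcooling = T_cond - T_liquid
Subcooling = 47 - 44
Subcooling = 3 K

3


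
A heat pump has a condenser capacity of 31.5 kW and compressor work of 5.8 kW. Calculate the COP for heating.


COP_hp = Q_cond / W
COP_hp = 31.5 / 5.8
COP_hp = 5.431

5.431


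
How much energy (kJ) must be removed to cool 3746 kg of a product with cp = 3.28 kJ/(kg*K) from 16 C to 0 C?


dT = 16 - (0) = 16 K
Q = m * cp * dT = 3746 * 3.28 * 16
Q = 196590 kJ

196590


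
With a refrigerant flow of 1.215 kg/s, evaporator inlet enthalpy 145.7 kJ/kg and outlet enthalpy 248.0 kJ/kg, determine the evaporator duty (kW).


dh = 248.0 - 145.7 = 102.3 kJ/kg
Q_evap = m_dot * dh = 1.215 * 102.3
Q_evap = 124.29 kW

124.29


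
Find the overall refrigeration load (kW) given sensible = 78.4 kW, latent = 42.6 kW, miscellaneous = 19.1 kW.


Q_total = Q_s + Q_l + Q_misc
Q_total = 78.4 + 42.6 + 19.1
Q_total = 140.1 kW

140.1


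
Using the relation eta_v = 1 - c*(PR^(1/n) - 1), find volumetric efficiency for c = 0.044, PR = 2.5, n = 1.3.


PR^(1/n) = 2.5^(1/1.3) = 2.02352092
eta_v = 1 - 0.044 * (2.02352092 - 1)
eta_v = 0.955

0.955


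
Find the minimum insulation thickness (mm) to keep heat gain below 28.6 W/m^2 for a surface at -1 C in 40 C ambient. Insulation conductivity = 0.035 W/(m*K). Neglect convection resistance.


dT = 40 - (-1) = 41 K
thickness = k * dT / q_max * 1000
thickness = 0.035 * 41 / 28.6 * 1000
thickness = 50.2 mm

50.2


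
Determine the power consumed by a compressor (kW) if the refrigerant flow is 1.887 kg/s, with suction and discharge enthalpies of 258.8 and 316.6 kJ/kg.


dh = 316.6 - 258.8 = 57.8 kJ/kg
W = m_dot * dh = 1.887 * 57.8 = 109.07 kW

109.07


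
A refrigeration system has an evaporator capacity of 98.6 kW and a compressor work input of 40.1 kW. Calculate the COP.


COP = Q_evap / W
COP = 98.6 / 40.1
COP = 2.459

2.459


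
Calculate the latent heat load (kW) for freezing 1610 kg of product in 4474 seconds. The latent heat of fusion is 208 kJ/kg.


Q_lat = m * h_fg / t
Q_lat = 1610 * 208 / 4474
Q_lat = 74.85 kW

74.85


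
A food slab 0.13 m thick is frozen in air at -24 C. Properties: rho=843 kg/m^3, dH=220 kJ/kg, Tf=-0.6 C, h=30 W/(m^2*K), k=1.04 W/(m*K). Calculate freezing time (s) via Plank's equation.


dT = -0.6 - (-24) = 23.4 K
term1 = a/(2h) = 0.13/(2*30) = 0.002166666667
term2 = a^2/(8k) = 0.13^2/(8*1.04) = 0.00203125
t = rho*dH*1000/dT * (term1 + term2)
t = 843*220*1000/23.4 * (0.002166666667 + 0.00203125)
t = 33271 s

33271


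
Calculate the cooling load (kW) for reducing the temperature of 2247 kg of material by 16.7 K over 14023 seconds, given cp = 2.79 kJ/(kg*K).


Q = m * cp * dT / t
Q = 2247 * 2.79 * 16.7 / 14023
Q = 7.466 kW

7.466


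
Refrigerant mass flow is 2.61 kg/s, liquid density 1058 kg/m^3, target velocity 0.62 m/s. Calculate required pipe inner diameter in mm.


A = m_dot / (rho * v) = 2.61 / (1058 * 0.62) = 0.003978901153 m^2
d = sqrt(4*A/pi) * 1000
d = 71.2 mm

71.2


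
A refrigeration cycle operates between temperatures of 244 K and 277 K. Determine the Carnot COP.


dT = 277 - 244 = 33 K
COP_carnot = T_cold / dT = 244 / 33
COP_carnot = 7.394

7.394


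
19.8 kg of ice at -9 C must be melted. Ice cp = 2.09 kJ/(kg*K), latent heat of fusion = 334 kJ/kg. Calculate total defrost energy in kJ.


Sensible heat = cp * dT = 2.09 * 9 = 18.81 kJ/kg
Total per kg = 18.81 + 334 = 352.81 kJ/kg
Q = m * total = 19.8 * 352.81
Q = 6985.6 kJ

6985.6


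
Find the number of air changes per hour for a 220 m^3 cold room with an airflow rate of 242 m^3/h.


ACH = flow / volume
ACH = 242 / 220
ACH = 1.1

1.1


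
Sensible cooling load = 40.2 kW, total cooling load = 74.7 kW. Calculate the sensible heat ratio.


SHR = Q_sensible / Q_total
SHR = 40.2 / 74.7
SHR = 0.538

0.538


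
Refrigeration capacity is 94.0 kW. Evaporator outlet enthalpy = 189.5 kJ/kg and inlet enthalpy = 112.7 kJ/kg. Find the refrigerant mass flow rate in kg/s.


dh = 189.5 - 112.7 = 76.8 kJ/kg
m_dot = Q / dh = 94.0 / 76.8 = 1.224 kg/s

1.224


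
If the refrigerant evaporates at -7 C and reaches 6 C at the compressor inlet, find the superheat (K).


Superheat = T_suction - T_evap
Superheat = 6 - (-7)
Superheat = 13 K

13


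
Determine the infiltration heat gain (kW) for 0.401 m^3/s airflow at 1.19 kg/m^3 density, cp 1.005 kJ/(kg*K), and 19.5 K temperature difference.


Q = V_dot * rho * cp * dT
Q = 0.401 * 1.19 * 1.005 * 19.5
Q = 9.352 kW

9.352


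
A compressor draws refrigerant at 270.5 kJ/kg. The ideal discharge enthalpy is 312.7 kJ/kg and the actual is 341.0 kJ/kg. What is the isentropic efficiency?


dh_ideal = 312.7 - 270.5 = 42.2 kJ/kg
dh_actual = 341.0 - 270.5 = 70.5 kJ/kg
eta_s = dh_ideal / dh_actual = 42.2 / 70.5
eta_s = 0.5986

0.5986


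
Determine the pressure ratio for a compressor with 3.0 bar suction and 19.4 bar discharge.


PR = P_high / P_low
PR = 19.4 / 3.0
PR = 6.467

6.467


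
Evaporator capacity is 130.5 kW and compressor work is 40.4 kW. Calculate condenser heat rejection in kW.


Q_cond = Q_evap + W
Q_cond = 130.5 + 40.4
Q_cond = 170.9 kW

170.9
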